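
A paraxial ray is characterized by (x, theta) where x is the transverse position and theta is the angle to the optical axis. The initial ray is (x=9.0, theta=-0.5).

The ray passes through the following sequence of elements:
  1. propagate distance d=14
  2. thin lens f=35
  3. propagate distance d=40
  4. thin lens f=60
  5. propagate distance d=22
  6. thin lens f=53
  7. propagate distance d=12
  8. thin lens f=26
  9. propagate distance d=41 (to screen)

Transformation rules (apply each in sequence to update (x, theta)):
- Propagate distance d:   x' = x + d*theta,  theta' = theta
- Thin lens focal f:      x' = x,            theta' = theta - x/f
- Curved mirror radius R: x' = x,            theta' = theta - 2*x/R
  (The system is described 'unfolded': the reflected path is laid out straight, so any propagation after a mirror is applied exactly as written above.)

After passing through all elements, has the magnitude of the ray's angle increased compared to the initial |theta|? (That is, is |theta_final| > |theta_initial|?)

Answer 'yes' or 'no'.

Answer: yes

Derivation:
Initial: x=9.0000 theta=-0.5000
After 1 (propagate distance d=14): x=2.0000 theta=-0.5000
After 2 (thin lens f=35): x=2.0000 theta=-39/70 (≈-0.5571)
After 3 (propagate distance d=40): x=-142/7 (≈-20.2857) theta=-39/70 (≈-0.5571)
After 4 (thin lens f=60): x=-142/7 (≈-20.2857) theta=-23/105 (≈-0.2190)
After 5 (propagate distance d=22): x=-2636/105 (≈-25.1048) theta=-23/105 (≈-0.2190)
After 6 (thin lens f=53): x=-2636/105 (≈-25.1048) theta=1417/5565 (≈0.2546)
After 7 (propagate distance d=12): x=-122704/5565 (≈-22.0492) theta=1417/5565 (≈0.2546)
After 8 (thin lens f=26): x=-122704/5565 (≈-22.0492) theta=26591/24115 (≈1.1027)
After 9 (propagate distance d=41 (to screen)): x=239363/10335 (≈23.1604) theta=26591/24115 (≈1.1027)
|theta_initial|=0.5000 |theta_final|=26591/24115 (≈1.1027) -> increased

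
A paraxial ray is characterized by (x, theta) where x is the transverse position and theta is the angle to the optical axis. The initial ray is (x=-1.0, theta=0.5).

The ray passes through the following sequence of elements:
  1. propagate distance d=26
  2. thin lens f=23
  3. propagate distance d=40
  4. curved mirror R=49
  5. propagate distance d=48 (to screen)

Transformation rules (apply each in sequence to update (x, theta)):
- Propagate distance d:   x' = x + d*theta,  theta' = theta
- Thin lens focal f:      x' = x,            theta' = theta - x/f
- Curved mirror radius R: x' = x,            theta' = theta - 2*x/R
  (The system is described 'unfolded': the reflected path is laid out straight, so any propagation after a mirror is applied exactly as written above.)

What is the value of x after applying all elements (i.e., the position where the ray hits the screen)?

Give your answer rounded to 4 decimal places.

Answer: -11.7196

Derivation:
Initial: x=-1.0000 theta=0.5000
After 1 (propagate distance d=26): x=12.0000 theta=0.5000
After 2 (thin lens f=23): x=12.0000 theta=-1/46 (≈-0.0217)
After 3 (propagate distance d=40): x=256/23 (≈11.1304) theta=-1/46 (≈-0.0217)
After 4 (curved mirror R=49): x=256/23 (≈11.1304) theta=-1073/2254 (≈-0.4760)
After 5 (propagate distance d=48 (to screen)): x=-13208/1127 (≈-11.7196) theta=-1073/2254 (≈-0.4760)
Rounded to 4 decimal places: x = -11.7196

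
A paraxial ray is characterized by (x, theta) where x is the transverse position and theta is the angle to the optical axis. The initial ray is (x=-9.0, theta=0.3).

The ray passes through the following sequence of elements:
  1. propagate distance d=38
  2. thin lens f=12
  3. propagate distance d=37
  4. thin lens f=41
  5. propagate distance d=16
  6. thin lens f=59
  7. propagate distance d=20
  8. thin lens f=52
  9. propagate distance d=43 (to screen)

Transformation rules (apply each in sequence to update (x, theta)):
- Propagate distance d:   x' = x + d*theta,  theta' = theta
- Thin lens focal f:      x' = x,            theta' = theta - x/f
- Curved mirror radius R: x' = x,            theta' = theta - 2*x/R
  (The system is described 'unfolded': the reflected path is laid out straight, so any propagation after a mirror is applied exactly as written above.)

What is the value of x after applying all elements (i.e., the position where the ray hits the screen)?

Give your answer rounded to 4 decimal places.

Initial: x=-9.0000 theta=0.3000
After 1 (propagate distance d=38): x=2.4000 theta=0.3000
After 2 (thin lens f=12): x=2.4000 theta=0.1000
After 3 (propagate distance d=37): x=6.1000 theta=0.1000
After 4 (thin lens f=41): x=6.1000 theta=-2/41 (≈-0.0488)
After 5 (propagate distance d=16): x=2181/410 (≈5.3195) theta=-2/41 (≈-0.0488)
After 6 (thin lens f=59): x=2181/410 (≈5.3195) theta=-3361/24190 (≈-0.1389)
After 7 (propagate distance d=20): x=1499/590 (≈2.5407) theta=-3361/24190 (≈-0.1389)
After 8 (thin lens f=52): x=1499/590 (≈2.5407) theta=-236231/1257880 (≈-0.1878)
After 9 (propagate distance d=43 (to screen)): x=-1392413/251576 (≈-5.5348) theta=-236231/1257880 (≈-0.1878)
Rounded to 4 decimal places: x = -5.5348

Answer: -5.5348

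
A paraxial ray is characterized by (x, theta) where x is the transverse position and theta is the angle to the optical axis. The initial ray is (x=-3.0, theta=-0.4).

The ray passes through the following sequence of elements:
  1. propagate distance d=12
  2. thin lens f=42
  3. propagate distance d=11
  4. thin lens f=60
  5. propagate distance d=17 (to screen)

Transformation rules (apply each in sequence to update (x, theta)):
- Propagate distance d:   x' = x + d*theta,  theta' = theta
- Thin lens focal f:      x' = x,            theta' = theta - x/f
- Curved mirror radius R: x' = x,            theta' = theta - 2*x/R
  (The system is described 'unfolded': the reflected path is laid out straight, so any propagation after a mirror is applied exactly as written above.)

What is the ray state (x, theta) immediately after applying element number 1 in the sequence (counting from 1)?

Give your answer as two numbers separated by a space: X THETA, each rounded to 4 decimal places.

Initial: x=-3.0000 theta=-0.4000
After 1 (propagate distance d=12): x=-7.8000 theta=-0.4000
Rounded to 4 decimal places: x = -7.8000, theta = -0.4000

Answer: -7.8000 -0.4000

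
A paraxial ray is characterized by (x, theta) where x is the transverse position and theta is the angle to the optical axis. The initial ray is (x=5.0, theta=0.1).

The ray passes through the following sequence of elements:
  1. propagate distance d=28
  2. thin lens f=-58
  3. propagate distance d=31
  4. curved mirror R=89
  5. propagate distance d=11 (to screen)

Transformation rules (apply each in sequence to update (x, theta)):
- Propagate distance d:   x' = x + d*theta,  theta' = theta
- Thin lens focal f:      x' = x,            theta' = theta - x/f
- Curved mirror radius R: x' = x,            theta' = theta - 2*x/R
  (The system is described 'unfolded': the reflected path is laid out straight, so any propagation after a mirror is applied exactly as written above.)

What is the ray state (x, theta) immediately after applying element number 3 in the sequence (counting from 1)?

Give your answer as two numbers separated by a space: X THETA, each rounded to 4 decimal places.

Initial: x=5.0000 theta=0.1000
After 1 (propagate distance d=28): x=7.8000 theta=0.1000
After 2 (thin lens f=-58): x=7.8000 theta=34/145 (≈0.2345)
After 3 (propagate distance d=31): x=437/29 (≈15.0690) theta=34/145 (≈0.2345)
Rounded to 4 decimal places: x = 15.0690, theta = 0.2345

Answer: 15.0690 0.2345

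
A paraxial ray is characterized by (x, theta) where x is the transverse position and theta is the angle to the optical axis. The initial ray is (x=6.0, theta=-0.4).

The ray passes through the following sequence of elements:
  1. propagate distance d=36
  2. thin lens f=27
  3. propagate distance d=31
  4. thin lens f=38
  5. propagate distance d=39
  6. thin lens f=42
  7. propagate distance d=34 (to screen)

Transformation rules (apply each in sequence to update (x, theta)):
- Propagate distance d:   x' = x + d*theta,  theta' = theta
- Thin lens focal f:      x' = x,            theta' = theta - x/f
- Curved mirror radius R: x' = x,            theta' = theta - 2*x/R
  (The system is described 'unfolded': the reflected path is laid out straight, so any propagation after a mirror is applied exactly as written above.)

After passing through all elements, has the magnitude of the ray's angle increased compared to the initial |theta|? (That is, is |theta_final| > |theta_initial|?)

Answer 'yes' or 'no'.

Initial: x=6.0000 theta=-0.4000
After 1 (propagate distance d=36): x=-8.4000 theta=-0.4000
After 2 (thin lens f=27): x=-8.4000 theta=-4/45 (≈-0.0889)
After 3 (propagate distance d=31): x=-502/45 (≈-11.1556) theta=-4/45 (≈-0.0889)
After 4 (thin lens f=38): x=-502/45 (≈-11.1556) theta=35/171 (≈0.2047)
After 5 (propagate distance d=39): x=-2713/855 (≈-3.1731) theta=35/171 (≈0.2047)
After 6 (thin lens f=42): x=-2713/855 (≈-3.1731) theta=10063/35910 (≈0.2802)
After 7 (propagate distance d=34 (to screen)): x=114098/17955 (≈6.3547) theta=10063/35910 (≈0.2802)
|theta_initial|=0.4000 |theta_final|=10063/35910 (≈0.2802) -> not increased

Answer: no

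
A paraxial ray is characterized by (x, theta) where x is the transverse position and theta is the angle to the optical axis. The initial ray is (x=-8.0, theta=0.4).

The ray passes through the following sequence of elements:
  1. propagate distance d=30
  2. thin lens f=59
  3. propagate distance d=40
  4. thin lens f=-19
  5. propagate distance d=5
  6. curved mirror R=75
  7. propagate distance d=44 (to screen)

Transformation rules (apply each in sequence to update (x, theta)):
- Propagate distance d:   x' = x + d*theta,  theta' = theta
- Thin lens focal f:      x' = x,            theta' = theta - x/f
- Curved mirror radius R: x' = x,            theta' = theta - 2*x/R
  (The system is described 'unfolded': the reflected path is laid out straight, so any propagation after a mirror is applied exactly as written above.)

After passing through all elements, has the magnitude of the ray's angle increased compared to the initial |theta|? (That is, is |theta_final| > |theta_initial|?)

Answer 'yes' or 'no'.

Answer: yes

Derivation:
Initial: x=-8.0000 theta=0.4000
After 1 (propagate distance d=30): x=4.0000 theta=0.4000
After 2 (thin lens f=59): x=4.0000 theta=98/295 (≈0.3322)
After 3 (propagate distance d=40): x=1020/59 (≈17.2881) theta=98/295 (≈0.3322)
After 4 (thin lens f=-19): x=1020/59 (≈17.2881) theta=118/95 (≈1.2421)
After 5 (propagate distance d=5): x=26342/1121 (≈23.4987) theta=118/95 (≈1.2421)
After 6 (curved mirror R=75): x=26342/1121 (≈23.4987) theta=51746/84075 (≈0.6155)
After 7 (propagate distance d=44 (to screen)): x=4252474/84075 (≈50.5795) theta=51746/84075 (≈0.6155)
|theta_initial|=0.4000 |theta_final|=51746/84075 (≈0.6155) -> increased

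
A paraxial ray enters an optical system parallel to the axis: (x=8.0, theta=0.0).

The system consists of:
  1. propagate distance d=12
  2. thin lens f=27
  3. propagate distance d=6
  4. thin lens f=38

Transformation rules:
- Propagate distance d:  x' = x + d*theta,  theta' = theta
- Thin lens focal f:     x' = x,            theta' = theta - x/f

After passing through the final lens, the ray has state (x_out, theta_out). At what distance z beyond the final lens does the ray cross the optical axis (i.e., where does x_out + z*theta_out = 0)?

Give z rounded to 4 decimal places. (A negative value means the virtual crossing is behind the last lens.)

Initial: x=8.0000 theta=0.0000
After 1 (propagate distance d=12): x=8.0000 theta=0.0000
After 2 (thin lens f=27): x=8.0000 theta=-8/27 (≈-0.2963)
After 3 (propagate distance d=6): x=56/9 (≈6.2222) theta=-8/27 (≈-0.2963)
After 4 (thin lens f=38): x=56/9 (≈6.2222) theta=-236/513 (≈-0.4600)
z_focus = -x_out/theta_out = -(56/9)/(-236/513) = 798/59 ≈ 13.5254
Rounded to 4 decimal places: z = 13.5254

Answer: 13.5254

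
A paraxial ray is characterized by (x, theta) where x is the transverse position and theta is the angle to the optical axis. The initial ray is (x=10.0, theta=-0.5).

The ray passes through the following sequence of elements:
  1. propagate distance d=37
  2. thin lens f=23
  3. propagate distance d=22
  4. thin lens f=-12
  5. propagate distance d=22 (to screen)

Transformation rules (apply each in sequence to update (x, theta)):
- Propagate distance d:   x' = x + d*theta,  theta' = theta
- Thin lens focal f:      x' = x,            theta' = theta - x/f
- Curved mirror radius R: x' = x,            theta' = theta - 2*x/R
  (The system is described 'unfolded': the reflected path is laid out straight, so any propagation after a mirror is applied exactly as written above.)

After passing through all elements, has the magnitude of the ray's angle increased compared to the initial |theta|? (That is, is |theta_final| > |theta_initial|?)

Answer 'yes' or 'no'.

Answer: yes

Derivation:
Initial: x=10.0000 theta=-0.5000
After 1 (propagate distance d=37): x=-8.5000 theta=-0.5000
After 2 (thin lens f=23): x=-8.5000 theta=-3/23 (≈-0.1304)
After 3 (propagate distance d=22): x=-523/46 (≈-11.3696) theta=-3/23 (≈-0.1304)
After 4 (thin lens f=-12): x=-523/46 (≈-11.3696) theta=-595/552 (≈-1.0779)
After 5 (propagate distance d=22 (to screen)): x=-421/12 (≈-35.0833) theta=-595/552 (≈-1.0779)
|theta_initial|=0.5000 |theta_final|=595/552 (≈1.0779) -> increased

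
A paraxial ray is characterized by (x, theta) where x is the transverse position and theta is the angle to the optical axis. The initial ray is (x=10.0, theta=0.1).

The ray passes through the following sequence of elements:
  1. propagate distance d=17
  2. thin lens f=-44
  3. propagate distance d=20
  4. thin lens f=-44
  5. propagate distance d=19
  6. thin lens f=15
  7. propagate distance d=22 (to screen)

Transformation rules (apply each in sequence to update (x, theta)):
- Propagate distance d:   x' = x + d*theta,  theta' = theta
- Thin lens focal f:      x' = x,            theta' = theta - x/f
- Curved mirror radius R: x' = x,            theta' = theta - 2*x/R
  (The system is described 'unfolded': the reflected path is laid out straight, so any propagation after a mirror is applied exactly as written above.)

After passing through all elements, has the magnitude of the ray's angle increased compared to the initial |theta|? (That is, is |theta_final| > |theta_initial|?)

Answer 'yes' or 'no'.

Initial: x=10.0000 theta=0.1000
After 1 (propagate distance d=17): x=11.7000 theta=0.1000
After 2 (thin lens f=-44): x=11.7000 theta=161/440 (≈0.3659)
After 3 (propagate distance d=20): x=1046/55 (≈19.0182) theta=161/440 (≈0.3659)
After 4 (thin lens f=-44): x=1046/55 (≈19.0182) theta=3863/4840 (≈0.7981)
After 5 (propagate distance d=19): x=33089/968 (≈34.1829) theta=3863/4840 (≈0.7981)
After 6 (thin lens f=15): x=33089/968 (≈34.1829) theta=-1075/726 (≈-1.4807)
After 7 (propagate distance d=22 (to screen)): x=4667/2904 (≈1.6071) theta=-1075/726 (≈-1.4807)
|theta_initial|=0.1000 |theta_final|=1075/726 (≈1.4807) -> increased

Answer: yes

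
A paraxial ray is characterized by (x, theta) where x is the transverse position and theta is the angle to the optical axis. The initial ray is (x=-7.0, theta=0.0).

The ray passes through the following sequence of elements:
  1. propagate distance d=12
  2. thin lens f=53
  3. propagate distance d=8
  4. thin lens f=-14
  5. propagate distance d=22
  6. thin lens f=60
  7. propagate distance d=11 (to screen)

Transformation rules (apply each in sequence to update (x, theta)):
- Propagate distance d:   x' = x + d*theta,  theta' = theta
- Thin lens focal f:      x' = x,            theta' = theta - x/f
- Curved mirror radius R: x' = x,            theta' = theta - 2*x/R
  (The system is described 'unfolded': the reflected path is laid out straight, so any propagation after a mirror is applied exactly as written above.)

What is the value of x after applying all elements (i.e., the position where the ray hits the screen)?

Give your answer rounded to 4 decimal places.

Initial: x=-7.0000 theta=0.0000
After 1 (propagate distance d=12): x=-7.0000 theta=0.0000
After 2 (thin lens f=53): x=-7.0000 theta=7/53 (≈0.1321)
After 3 (propagate distance d=8): x=-315/53 (≈-5.9434) theta=7/53 (≈0.1321)
After 4 (thin lens f=-14): x=-315/53 (≈-5.9434) theta=-31/106 (≈-0.2925)
After 5 (propagate distance d=22): x=-656/53 (≈-12.3774) theta=-31/106 (≈-0.2925)
After 6 (thin lens f=60): x=-656/53 (≈-12.3774) theta=-137/1590 (≈-0.0862)
After 7 (propagate distance d=11 (to screen)): x=-21187/1590 (≈-13.3252) theta=-137/1590 (≈-0.0862)
Rounded to 4 decimal places: x = -13.3252

Answer: -13.3252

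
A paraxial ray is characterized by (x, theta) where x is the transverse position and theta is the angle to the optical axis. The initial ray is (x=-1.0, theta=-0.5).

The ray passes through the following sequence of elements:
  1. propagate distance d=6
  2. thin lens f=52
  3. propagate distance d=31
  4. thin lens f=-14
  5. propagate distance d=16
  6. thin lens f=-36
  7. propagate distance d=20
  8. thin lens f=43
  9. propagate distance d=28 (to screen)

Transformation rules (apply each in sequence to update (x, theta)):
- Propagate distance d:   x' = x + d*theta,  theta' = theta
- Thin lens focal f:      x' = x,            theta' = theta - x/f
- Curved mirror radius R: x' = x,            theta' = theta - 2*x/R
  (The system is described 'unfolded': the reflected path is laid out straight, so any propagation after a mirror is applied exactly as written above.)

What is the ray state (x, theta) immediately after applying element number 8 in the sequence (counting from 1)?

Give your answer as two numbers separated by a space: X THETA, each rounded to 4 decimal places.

Answer: -100.4933 -0.5154

Derivation:
Initial: x=-1.0000 theta=-0.5000
After 1 (propagate distance d=6): x=-4.0000 theta=-0.5000
After 2 (thin lens f=52): x=-4.0000 theta=-11/26 (≈-0.4231)
After 3 (propagate distance d=31): x=-445/26 (≈-17.1154) theta=-11/26 (≈-0.4231)
After 4 (thin lens f=-14): x=-445/26 (≈-17.1154) theta=-599/364 (≈-1.6456)
After 5 (propagate distance d=16): x=-7907/182 (≈-43.4451) theta=-599/364 (≈-1.6456)
After 6 (thin lens f=-36): x=-7907/182 (≈-43.4451) theta=-18689/6552 (≈-2.8524)
After 7 (propagate distance d=20): x=-82304/819 (≈-100.4933) theta=-18689/6552 (≈-2.8524)
After 8 (thin lens f=43): x=-82304/819 (≈-100.4933) theta=-145195/281736 (≈-0.5154)
Rounded to 4 decimal places: x = -100.4933, theta = -0.5154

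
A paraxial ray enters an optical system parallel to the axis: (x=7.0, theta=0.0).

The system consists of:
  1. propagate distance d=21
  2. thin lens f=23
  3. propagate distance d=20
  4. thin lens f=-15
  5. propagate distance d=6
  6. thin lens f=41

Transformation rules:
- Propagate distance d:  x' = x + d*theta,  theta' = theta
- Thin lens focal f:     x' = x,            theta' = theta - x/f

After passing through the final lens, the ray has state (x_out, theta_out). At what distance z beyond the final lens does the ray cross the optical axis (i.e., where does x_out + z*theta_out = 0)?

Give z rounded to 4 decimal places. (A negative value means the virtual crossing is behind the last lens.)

Initial: x=7.0000 theta=0.0000
After 1 (propagate distance d=21): x=7.0000 theta=0.0000
After 2 (thin lens f=23): x=7.0000 theta=-7/23 (≈-0.3043)
After 3 (propagate distance d=20): x=21/23 (≈0.9130) theta=-7/23 (≈-0.3043)
After 4 (thin lens f=-15): x=21/23 (≈0.9130) theta=-28/115 (≈-0.2435)
After 5 (propagate distance d=6): x=-63/115 (≈-0.5478) theta=-28/115 (≈-0.2435)
After 6 (thin lens f=41): x=-63/115 (≈-0.5478) theta=-217/943 (≈-0.2301)
z_focus = -x_out/theta_out = -(-63/115)/(-217/943) = -369/155 ≈ -2.3806
Rounded to 4 decimal places: z = -2.3806

Answer: -2.3806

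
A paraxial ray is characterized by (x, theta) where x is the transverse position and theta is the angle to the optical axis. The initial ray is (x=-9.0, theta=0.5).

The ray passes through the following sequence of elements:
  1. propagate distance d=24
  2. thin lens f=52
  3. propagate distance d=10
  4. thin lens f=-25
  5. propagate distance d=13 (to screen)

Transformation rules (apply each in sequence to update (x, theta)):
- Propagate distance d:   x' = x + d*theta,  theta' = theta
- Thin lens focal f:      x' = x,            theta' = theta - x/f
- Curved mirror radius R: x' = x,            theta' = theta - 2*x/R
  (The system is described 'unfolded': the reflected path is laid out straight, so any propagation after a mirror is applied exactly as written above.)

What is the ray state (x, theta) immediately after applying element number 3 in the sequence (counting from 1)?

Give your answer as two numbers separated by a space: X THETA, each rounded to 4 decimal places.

Answer: 7.4231 0.4423

Derivation:
Initial: x=-9.0000 theta=0.5000
After 1 (propagate distance d=24): x=3.0000 theta=0.5000
After 2 (thin lens f=52): x=3.0000 theta=23/52 (≈0.4423)
After 3 (propagate distance d=10): x=193/26 (≈7.4231) theta=23/52 (≈0.4423)
Rounded to 4 decimal places: x = 7.4231, theta = 0.4423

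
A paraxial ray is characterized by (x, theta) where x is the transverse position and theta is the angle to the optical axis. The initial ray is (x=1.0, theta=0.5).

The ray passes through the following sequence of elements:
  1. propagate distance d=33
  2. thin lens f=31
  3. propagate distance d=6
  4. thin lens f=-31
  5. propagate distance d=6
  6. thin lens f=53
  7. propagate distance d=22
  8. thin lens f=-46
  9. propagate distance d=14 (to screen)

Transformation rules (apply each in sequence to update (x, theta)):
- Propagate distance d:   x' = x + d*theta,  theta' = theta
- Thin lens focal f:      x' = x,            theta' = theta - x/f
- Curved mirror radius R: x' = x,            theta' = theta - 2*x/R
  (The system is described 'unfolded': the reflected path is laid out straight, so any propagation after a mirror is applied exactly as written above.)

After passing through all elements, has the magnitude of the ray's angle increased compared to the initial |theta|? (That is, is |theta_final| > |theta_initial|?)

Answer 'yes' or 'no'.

Initial: x=1.0000 theta=0.5000
After 1 (propagate distance d=33): x=17.5000 theta=0.5000
After 2 (thin lens f=31): x=17.5000 theta=-2/31 (≈-0.0645)
After 3 (propagate distance d=6): x=1061/62 (≈17.1129) theta=-2/31 (≈-0.0645)
After 4 (thin lens f=-31): x=1061/62 (≈17.1129) theta=937/1922 (≈0.4875)
After 5 (propagate distance d=6): x=38513/1922 (≈20.0380) theta=937/1922 (≈0.4875)
After 6 (thin lens f=53): x=38513/1922 (≈20.0380) theta=5574/50933 (≈0.1094)
After 7 (propagate distance d=22): x=2286445/101866 (≈22.4456) theta=5574/50933 (≈0.1094)
After 8 (thin lens f=-46): x=2286445/101866 (≈22.4456) theta=2799253/4685836 (≈0.5974)
After 9 (propagate distance d=14 (to screen)): x=36091503/1171459 (≈30.8090) theta=2799253/4685836 (≈0.5974)
|theta_initial|=0.5000 |theta_final|=2799253/4685836 (≈0.5974) -> increased

Answer: yes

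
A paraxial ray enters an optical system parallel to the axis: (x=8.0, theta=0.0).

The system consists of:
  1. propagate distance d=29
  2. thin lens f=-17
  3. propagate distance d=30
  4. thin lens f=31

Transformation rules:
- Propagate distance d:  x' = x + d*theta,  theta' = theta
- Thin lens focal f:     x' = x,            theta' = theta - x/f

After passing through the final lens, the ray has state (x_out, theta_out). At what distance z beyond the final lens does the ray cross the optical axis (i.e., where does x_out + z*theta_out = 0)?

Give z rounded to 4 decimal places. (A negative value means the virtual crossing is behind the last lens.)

Answer: 91.0625

Derivation:
Initial: x=8.0000 theta=0.0000
After 1 (propagate distance d=29): x=8.0000 theta=0.0000
After 2 (thin lens f=-17): x=8.0000 theta=8/17 (≈0.4706)
After 3 (propagate distance d=30): x=376/17 (≈22.1176) theta=8/17 (≈0.4706)
After 4 (thin lens f=31): x=376/17 (≈22.1176) theta=-128/527 (≈-0.2429)
z_focus = -x_out/theta_out = -(376/17)/(-128/527) = 91.0625
Rounded to 4 decimal places: z = 91.0625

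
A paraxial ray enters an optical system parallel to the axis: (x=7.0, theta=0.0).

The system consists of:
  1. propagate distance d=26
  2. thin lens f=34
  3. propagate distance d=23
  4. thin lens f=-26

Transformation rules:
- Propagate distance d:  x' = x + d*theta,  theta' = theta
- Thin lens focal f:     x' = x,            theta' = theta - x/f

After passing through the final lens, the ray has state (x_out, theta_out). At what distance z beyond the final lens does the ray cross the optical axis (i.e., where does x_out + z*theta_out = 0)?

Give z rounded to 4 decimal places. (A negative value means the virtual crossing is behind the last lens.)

Initial: x=7.0000 theta=0.0000
After 1 (propagate distance d=26): x=7.0000 theta=0.0000
After 2 (thin lens f=34): x=7.0000 theta=-7/34 (≈-0.2059)
After 3 (propagate distance d=23): x=77/34 (≈2.2647) theta=-7/34 (≈-0.2059)
After 4 (thin lens f=-26): x=77/34 (≈2.2647) theta=-105/884 (≈-0.1188)
z_focus = -x_out/theta_out = -(77/34)/(-105/884) = 286/15 ≈ 19.0667
Rounded to 4 decimal places: z = 19.0667

Answer: 19.0667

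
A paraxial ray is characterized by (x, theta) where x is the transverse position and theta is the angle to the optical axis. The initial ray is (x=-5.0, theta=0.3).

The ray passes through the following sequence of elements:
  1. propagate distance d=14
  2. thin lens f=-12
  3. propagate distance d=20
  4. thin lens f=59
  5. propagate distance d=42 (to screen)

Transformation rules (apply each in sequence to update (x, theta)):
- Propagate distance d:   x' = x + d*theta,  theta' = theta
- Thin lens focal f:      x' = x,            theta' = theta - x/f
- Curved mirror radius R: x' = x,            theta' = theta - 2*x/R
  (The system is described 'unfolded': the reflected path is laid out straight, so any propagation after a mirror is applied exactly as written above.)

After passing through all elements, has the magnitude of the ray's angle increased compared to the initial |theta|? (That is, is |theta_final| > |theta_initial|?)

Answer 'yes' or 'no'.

Initial: x=-5.0000 theta=0.3000
After 1 (propagate distance d=14): x=-0.8000 theta=0.3000
After 2 (thin lens f=-12): x=-0.8000 theta=7/30 (≈0.2333)
After 3 (propagate distance d=20): x=58/15 (≈3.8667) theta=7/30 (≈0.2333)
After 4 (thin lens f=59): x=58/15 (≈3.8667) theta=99/590 (≈0.1678)
After 5 (propagate distance d=42 (to screen)): x=9659/885 (≈10.9141) theta=99/590 (≈0.1678)
|theta_initial|=0.3000 |theta_final|=99/590 (≈0.1678) -> not increased

Answer: no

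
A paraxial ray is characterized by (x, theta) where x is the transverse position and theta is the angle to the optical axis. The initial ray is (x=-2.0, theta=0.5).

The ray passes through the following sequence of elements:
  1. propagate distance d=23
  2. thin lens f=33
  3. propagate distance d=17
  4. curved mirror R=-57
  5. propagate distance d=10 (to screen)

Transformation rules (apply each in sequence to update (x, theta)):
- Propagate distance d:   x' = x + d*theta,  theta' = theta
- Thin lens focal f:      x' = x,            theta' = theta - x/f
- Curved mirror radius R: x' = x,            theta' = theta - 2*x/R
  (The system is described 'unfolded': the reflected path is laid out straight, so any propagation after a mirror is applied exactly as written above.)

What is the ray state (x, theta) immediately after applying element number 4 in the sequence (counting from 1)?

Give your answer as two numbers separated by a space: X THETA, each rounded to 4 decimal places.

Answer: 13.1061 0.6720

Derivation:
Initial: x=-2.0000 theta=0.5000
After 1 (propagate distance d=23): x=9.5000 theta=0.5000
After 2 (thin lens f=33): x=9.5000 theta=7/33 (≈0.2121)
After 3 (propagate distance d=17): x=865/66 (≈13.1061) theta=7/33 (≈0.2121)
After 4 (curved mirror R=-57): x=865/66 (≈13.1061) theta=1264/1881 (≈0.6720)
Rounded to 4 decimal places: x = 13.1061, theta = 0.6720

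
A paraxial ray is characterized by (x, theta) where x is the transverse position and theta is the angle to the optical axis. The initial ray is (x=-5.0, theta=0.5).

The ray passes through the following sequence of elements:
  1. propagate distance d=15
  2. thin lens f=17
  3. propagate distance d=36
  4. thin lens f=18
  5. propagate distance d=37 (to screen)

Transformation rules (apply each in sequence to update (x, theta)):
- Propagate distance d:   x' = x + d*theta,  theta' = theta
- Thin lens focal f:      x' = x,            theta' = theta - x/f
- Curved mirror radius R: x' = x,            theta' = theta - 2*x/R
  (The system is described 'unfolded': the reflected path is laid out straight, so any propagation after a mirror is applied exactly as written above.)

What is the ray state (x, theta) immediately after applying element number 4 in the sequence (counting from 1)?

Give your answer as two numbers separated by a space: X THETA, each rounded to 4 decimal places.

Answer: 15.2059 -0.4918

Derivation:
Initial: x=-5.0000 theta=0.5000
After 1 (propagate distance d=15): x=2.5000 theta=0.5000
After 2 (thin lens f=17): x=2.5000 theta=6/17 (≈0.3529)
After 3 (propagate distance d=36): x=517/34 (≈15.2059) theta=6/17 (≈0.3529)
After 4 (thin lens f=18): x=517/34 (≈15.2059) theta=-301/612 (≈-0.4918)
Rounded to 4 decimal places: x = 15.2059, theta = -0.4918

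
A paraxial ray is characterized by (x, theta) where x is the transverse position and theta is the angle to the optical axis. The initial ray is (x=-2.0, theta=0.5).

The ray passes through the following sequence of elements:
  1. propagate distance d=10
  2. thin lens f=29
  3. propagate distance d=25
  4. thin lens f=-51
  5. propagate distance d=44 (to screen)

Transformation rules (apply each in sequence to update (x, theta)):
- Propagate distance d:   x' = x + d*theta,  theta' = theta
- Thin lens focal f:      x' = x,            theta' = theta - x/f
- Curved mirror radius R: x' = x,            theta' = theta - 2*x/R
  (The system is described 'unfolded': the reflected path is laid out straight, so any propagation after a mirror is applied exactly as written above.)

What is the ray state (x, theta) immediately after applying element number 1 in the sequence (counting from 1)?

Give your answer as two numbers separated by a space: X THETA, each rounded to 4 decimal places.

Answer: 3.0000 0.5000

Derivation:
Initial: x=-2.0000 theta=0.5000
After 1 (propagate distance d=10): x=3.0000 theta=0.5000
Rounded to 4 decimal places: x = 3.0000, theta = 0.5000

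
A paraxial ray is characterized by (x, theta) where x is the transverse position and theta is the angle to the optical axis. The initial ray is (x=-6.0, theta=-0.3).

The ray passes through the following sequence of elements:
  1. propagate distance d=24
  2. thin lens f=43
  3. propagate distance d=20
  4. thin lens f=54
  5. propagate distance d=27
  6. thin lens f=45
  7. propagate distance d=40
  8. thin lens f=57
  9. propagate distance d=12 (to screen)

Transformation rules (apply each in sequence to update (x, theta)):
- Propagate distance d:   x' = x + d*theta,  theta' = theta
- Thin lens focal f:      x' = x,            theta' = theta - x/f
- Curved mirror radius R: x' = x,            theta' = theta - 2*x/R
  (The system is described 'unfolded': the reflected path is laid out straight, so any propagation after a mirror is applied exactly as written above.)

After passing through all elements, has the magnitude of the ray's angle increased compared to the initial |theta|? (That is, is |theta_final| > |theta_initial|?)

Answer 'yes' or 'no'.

Initial: x=-6.0000 theta=-0.3000
After 1 (propagate distance d=24): x=-13.2000 theta=-0.3000
After 2 (thin lens f=43): x=-13.2000 theta=3/430 (≈0.0070)
After 3 (propagate distance d=20): x=-2808/215 (≈-13.0605) theta=3/430 (≈0.0070)
After 4 (thin lens f=54): x=-2808/215 (≈-13.0605) theta=107/430 (≈0.2488)
After 5 (propagate distance d=27): x=-2727/430 (≈-6.3419) theta=107/430 (≈0.2488)
After 6 (thin lens f=45): x=-2727/430 (≈-6.3419) theta=419/1075 (≈0.3898)
After 7 (propagate distance d=40): x=3977/430 (≈9.2488) theta=419/1075 (≈0.3898)
After 8 (thin lens f=57): x=3977/430 (≈9.2488) theta=27881/122550 (≈0.2275)
After 9 (propagate distance d=12 (to screen)): x=489339/40850 (≈11.9789) theta=27881/122550 (≈0.2275)
|theta_initial|=0.3000 |theta_final|=27881/122550 (≈0.2275) -> not increased

Answer: no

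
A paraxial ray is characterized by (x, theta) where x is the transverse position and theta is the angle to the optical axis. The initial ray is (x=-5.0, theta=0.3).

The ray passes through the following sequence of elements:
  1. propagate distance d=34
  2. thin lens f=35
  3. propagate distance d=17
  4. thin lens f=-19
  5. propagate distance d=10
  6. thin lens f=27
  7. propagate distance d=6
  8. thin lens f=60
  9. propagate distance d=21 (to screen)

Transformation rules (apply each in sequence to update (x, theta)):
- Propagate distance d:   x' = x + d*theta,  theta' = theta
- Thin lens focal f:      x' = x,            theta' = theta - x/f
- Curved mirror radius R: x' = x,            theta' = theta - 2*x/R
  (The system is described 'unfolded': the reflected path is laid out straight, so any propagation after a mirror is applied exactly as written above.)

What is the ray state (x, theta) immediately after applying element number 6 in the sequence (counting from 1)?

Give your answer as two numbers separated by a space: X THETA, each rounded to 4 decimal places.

Initial: x=-5.0000 theta=0.3000
After 1 (propagate distance d=34): x=5.2000 theta=0.3000
After 2 (thin lens f=35): x=5.2000 theta=53/350 (≈0.1514)
After 3 (propagate distance d=17): x=2721/350 (≈7.7743) theta=53/350 (≈0.1514)
After 4 (thin lens f=-19): x=2721/350 (≈7.7743) theta=1864/3325 (≈0.5606)
After 5 (propagate distance d=10): x=88979/6650 (≈13.3803) theta=1864/3325 (≈0.5606)
After 6 (thin lens f=27): x=88979/6650 (≈13.3803) theta=11677/179550 (≈0.0650)
Rounded to 4 decimal places: x = 13.3803, theta = 0.0650

Answer: 13.3803 0.0650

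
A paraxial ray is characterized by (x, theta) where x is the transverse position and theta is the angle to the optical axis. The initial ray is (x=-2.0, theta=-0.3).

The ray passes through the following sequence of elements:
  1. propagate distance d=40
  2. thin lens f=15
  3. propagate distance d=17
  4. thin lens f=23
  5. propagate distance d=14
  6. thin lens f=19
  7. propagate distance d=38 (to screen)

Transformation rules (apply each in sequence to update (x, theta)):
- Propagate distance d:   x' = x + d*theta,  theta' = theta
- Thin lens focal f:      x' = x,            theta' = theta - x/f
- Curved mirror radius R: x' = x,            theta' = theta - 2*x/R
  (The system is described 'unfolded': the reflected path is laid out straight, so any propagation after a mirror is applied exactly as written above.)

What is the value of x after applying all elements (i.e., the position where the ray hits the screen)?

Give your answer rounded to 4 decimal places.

Answer: 21.8072

Derivation:
Initial: x=-2.0000 theta=-0.3000
After 1 (propagate distance d=40): x=-14.0000 theta=-0.3000
After 2 (thin lens f=15): x=-14.0000 theta=19/30 (≈0.6333)
After 3 (propagate distance d=17): x=-97/30 (≈-3.2333) theta=19/30 (≈0.6333)
After 4 (thin lens f=23): x=-97/30 (≈-3.2333) theta=89/115 (≈0.7739)
After 5 (propagate distance d=14): x=1049/138 (≈7.6014) theta=89/115 (≈0.7739)
After 6 (thin lens f=19): x=1049/138 (≈7.6014) theta=4901/13110 (≈0.3738)
After 7 (propagate distance d=38 (to screen)): x=15047/690 (≈21.8072) theta=4901/13110 (≈0.3738)
Rounded to 4 decimal places: x = 21.8072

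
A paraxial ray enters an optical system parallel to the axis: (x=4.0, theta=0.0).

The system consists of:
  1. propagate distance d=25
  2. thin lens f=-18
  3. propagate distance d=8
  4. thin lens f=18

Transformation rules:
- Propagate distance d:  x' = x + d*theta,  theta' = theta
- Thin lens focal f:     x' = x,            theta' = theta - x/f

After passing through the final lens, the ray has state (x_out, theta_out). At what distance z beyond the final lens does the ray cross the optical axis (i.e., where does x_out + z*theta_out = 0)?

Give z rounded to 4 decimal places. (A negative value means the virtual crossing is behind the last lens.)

Answer: 58.5000

Derivation:
Initial: x=4.0000 theta=0.0000
After 1 (propagate distance d=25): x=4.0000 theta=0.0000
After 2 (thin lens f=-18): x=4.0000 theta=2/9 (≈0.2222)
After 3 (propagate distance d=8): x=52/9 (≈5.7778) theta=2/9 (≈0.2222)
After 4 (thin lens f=18): x=52/9 (≈5.7778) theta=-8/81 (≈-0.0988)
z_focus = -x_out/theta_out = -(52/9)/(-8/81) = 58.5000
Rounded to 4 decimal places: z = 58.5000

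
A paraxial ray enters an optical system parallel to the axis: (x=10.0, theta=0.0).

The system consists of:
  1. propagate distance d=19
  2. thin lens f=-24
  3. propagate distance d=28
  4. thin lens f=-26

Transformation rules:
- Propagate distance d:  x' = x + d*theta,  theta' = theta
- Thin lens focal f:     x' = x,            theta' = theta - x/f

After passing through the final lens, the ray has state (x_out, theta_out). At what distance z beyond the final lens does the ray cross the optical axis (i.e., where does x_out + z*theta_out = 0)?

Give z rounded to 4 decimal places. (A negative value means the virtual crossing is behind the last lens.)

Initial: x=10.0000 theta=0.0000
After 1 (propagate distance d=19): x=10.0000 theta=0.0000
After 2 (thin lens f=-24): x=10.0000 theta=5/12 (≈0.4167)
After 3 (propagate distance d=28): x=65/3 (≈21.6667) theta=5/12 (≈0.4167)
After 4 (thin lens f=-26): x=65/3 (≈21.6667) theta=1.2500
z_focus = -x_out/theta_out = -(65/3)/(1.2500) = -52/3 ≈ -17.3333
Rounded to 4 decimal places: z = -17.3333

Answer: -17.3333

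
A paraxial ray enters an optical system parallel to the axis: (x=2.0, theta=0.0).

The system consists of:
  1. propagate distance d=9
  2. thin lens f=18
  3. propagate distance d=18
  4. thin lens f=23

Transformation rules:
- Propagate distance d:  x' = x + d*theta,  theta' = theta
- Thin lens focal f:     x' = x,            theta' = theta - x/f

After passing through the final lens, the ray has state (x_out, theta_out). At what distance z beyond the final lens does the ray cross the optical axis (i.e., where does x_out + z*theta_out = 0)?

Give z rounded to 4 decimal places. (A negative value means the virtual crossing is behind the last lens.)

Answer: 0.0000

Derivation:
Initial: x=2.0000 theta=0.0000
After 1 (propagate distance d=9): x=2.0000 theta=0.0000
After 2 (thin lens f=18): x=2.0000 theta=-1/9 (≈-0.1111)
After 3 (propagate distance d=18): x=0.0000 theta=-1/9 (≈-0.1111)
After 4 (thin lens f=23): x=0.0000 theta=-1/9 (≈-0.1111)
z_focus = -x_out/theta_out = -(0.0000)/(-1/9) = 0.0000
Rounded to 4 decimal places: z = 0.0000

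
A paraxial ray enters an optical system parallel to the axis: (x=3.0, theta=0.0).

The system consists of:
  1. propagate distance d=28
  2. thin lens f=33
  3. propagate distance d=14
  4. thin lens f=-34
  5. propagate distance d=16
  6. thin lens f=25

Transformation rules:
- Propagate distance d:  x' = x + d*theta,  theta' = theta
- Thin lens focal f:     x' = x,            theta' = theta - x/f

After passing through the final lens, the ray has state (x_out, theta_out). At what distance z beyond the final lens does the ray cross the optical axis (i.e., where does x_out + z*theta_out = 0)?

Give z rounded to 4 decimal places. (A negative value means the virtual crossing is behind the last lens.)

Initial: x=3.0000 theta=0.0000
After 1 (propagate distance d=28): x=3.0000 theta=0.0000
After 2 (thin lens f=33): x=3.0000 theta=-1/11 (≈-0.0909)
After 3 (propagate distance d=14): x=19/11 (≈1.7273) theta=-1/11 (≈-0.0909)
After 4 (thin lens f=-34): x=19/11 (≈1.7273) theta=-15/374 (≈-0.0401)
After 5 (propagate distance d=16): x=203/187 (≈1.0856) theta=-15/374 (≈-0.0401)
After 6 (thin lens f=25): x=203/187 (≈1.0856) theta=-71/850 (≈-0.0835)
z_focus = -x_out/theta_out = -(203/187)/(-71/850) = 10150/781 ≈ 12.9962
Rounded to 4 decimal places: z = 12.9962

Answer: 12.9962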